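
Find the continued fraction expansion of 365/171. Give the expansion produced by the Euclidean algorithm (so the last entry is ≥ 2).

[2; 7, 2, 3, 3]

365 = 2·171 + 23
171 = 7·23 + 10
23 = 2·10 + 3
10 = 3·3 + 1
3 = 3·1 + 0  (stop)
So 365/171 = [2; 7, 2, 3, 3].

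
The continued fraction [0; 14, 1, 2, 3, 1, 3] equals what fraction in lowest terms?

49/720

Fold from the inside: start with 3/1.
  1 + 1/3 = 4/3
  3 + 3/4 = 15/4
  2 + 4/15 = 34/15
  1 + 15/34 = 49/34
  14 + 34/49 = 720/49
  0 + 49/720 = 49/720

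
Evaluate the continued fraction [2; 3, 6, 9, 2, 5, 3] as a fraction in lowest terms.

Fold from the inside: start with 3/1.
  5 + 1/3 = 16/3
  2 + 3/16 = 35/16
  9 + 16/35 = 331/35
  6 + 35/331 = 2021/331
  3 + 331/2021 = 6394/2021
  2 + 2021/6394 = 14809/6394

14809/6394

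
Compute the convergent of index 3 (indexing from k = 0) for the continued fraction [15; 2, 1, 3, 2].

169/11

Using pₖ = aₖpₖ₋₁ + pₖ₋₂, qₖ = aₖqₖ₋₁ + qₖ₋₂ (with p₋₁=1, p₋₂=0, q₋₁=0, q₋₂=1):
  k=0: a=15, p=15, q=1
  k=1: a=2, p=31, q=2
  k=2: a=1, p=46, q=3
  k=3: a=3, p=169, q=11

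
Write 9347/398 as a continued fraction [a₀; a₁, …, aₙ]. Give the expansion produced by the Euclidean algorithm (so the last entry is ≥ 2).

[23; 2, 16, 12]

9347 = 23·398 + 193
398 = 2·193 + 12
193 = 16·12 + 1
12 = 12·1 + 0  (stop)
So 9347/398 = [23; 2, 16, 12].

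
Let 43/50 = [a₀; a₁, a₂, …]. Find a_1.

1

43 = 0·50 + 43   →  a_0 = 0
50 = 1·43 + 7   →  a_1 = 1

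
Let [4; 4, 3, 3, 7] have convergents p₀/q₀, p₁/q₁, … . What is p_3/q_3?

Using pₖ = aₖpₖ₋₁ + pₖ₋₂, qₖ = aₖqₖ₋₁ + qₖ₋₂ (with p₋₁=1, p₋₂=0, q₋₁=0, q₋₂=1):
  k=0: a=4, p=4, q=1
  k=1: a=4, p=17, q=4
  k=2: a=3, p=55, q=13
  k=3: a=3, p=182, q=43

182/43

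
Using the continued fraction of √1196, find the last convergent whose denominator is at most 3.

√1196 = [34; 1, 1, 2, 1, 1, 68, …] (period length 6).
Convergents:
  p_0/q_0 = 34/1
  p_1/q_1 = 35/1
  p_2/q_2 = 69/2
  p_3/q_3 = 173/5
q_2 = 2 ≤ 3 < 5 = q_3, so the answer is 69/2.

69/2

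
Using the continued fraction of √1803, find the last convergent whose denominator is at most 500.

√1803 = [42; 2, 6, 28, 6, 2, 84, …] (period length 6).
Convergents:
  p_0/q_0 = 42/1
  p_1/q_1 = 85/2
  p_2/q_2 = 552/13
  p_3/q_3 = 15541/366
  p_4/q_4 = 93798/2209
q_3 = 366 ≤ 500 < 2209 = q_4, so the answer is 15541/366.

15541/366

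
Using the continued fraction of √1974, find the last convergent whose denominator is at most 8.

√1974 = [44; 2, 3, 17, 2, 17, 3, 2, 88, …] (period length 8).
Convergents:
  p_0/q_0 = 44/1
  p_1/q_1 = 89/2
  p_2/q_2 = 311/7
  p_3/q_3 = 5376/121
q_2 = 7 ≤ 8 < 121 = q_3, so the answer is 311/7.

311/7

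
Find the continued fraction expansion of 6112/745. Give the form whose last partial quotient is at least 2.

[8; 4, 1, 9, 7, 2]

6112 = 8×745 + 152
745 = 4×152 + 137
152 = 1×137 + 15
137 = 9×15 + 2
15 = 7×2 + 1
2 = 2×1 + 0  (stop)
So 6112/745 = [8; 4, 1, 9, 7, 2].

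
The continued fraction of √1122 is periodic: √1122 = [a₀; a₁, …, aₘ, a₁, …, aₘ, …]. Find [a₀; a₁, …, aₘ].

[33; 2, 66]

a₀ = ⌊√1122⌋ = 33.
With m₀=0, d₀=1 and mₖ₊₁ = dₖaₖ − mₖ, dₖ₊₁ = (n − mₖ₊₁²)/dₖ, aₖ₊₁ = ⌊(a₀+mₖ₊₁)/dₖ₊₁⌋:
  k=1: m=33, d=33, a=2
  k=2: m=33, d=1, a=66
d=1 and a=2a₀=66 at k=2, so the next step gives (m, d) = (33, 33) again — its k=1 value — and the period has length 2.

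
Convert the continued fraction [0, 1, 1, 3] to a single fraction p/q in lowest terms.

Using pₖ = aₖpₖ₋₁ + pₖ₋₂ and qₖ = aₖqₖ₋₁ + qₖ₋₂:
  k=0: a=0, p=0, q=1
  k=1: a=1, p=1, q=1
  k=2: a=1, p=1, q=2
  k=3: a=3, p=4, q=7

4/7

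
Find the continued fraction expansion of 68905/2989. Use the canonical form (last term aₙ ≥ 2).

68905 = 23·2989 + 158
2989 = 18·158 + 145
158 = 1·145 + 13
145 = 11·13 + 2
13 = 6·2 + 1
2 = 2·1 + 0  (stop)
So 68905/2989 = [23; 18, 1, 11, 6, 2].

[23; 18, 1, 11, 6, 2]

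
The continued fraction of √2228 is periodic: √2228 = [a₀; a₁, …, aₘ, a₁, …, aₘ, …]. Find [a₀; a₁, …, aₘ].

a₀ = ⌊√2228⌋ = 47.
With m₀=0, d₀=1 and mₖ₊₁ = dₖaₖ − mₖ, dₖ₊₁ = (n − mₖ₊₁²)/dₖ, aₖ₊₁ = ⌊(a₀+mₖ₊₁)/dₖ₊₁⌋:
  k=1: m=47, d=19, a=4
  k=2: m=29, d=73, a=1
  k=3: m=44, d=4, a=22
  k=4: m=44, d=73, a=1
  k=5: m=29, d=19, a=4
  k=6: m=47, d=1, a=94
d=1 and a=2a₀=94 at k=6, so the next step gives (m, d) = (47, 19) again — its k=1 value — and the period has length 6.

[47; 4, 1, 22, 1, 4, 94]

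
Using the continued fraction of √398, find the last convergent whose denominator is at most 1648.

15940/799

√398 = [19; 1, 18, 1, 38, …] (period length 4).
Convergents:
  p_0/q_0 = 19/1
  p_1/q_1 = 20/1
  p_2/q_2 = 379/19
  p_3/q_3 = 399/20
  p_4/q_4 = 15541/779
  p_5/q_5 = 15940/799
  p_6/q_6 = 302461/15161
q_5 = 799 ≤ 1648 < 15161 = q_6, so the answer is 15940/799.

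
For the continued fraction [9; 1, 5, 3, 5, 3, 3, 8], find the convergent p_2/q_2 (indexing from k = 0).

Using pₖ = aₖpₖ₋₁ + pₖ₋₂, qₖ = aₖqₖ₋₁ + qₖ₋₂ (with p₋₁=1, p₋₂=0, q₋₁=0, q₋₂=1):
  k=0: a=9, p=9, q=1
  k=1: a=1, p=10, q=1
  k=2: a=5, p=59, q=6

59/6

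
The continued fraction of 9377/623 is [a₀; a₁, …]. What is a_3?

9377 = 15·623 + 32   →  a_0 = 15
623 = 19·32 + 15   →  a_1 = 19
32 = 2·15 + 2   →  a_2 = 2
15 = 7·2 + 1   →  a_3 = 7

7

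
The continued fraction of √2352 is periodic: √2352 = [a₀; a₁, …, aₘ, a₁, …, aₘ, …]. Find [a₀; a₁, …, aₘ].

a₀ = ⌊√2352⌋ = 48.
With m₀=0, d₀=1 and mₖ₊₁ = dₖaₖ − mₖ, dₖ₊₁ = (n − mₖ₊₁²)/dₖ, aₖ₊₁ = ⌊(a₀+mₖ₊₁)/dₖ₊₁⌋:
  k=1: m=48, d=48, a=2
  k=2: m=48, d=1, a=96
d=1 and a=2a₀=96 at k=2, so the next step gives (m, d) = (48, 48) again — its k=1 value — and the period has length 2.

[48; 2, 96]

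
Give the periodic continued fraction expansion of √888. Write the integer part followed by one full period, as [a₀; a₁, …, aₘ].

a₀ = ⌊√888⌋ = 29.
With m₀=0, d₀=1 and mₖ₊₁ = dₖaₖ − mₖ, dₖ₊₁ = (n − mₖ₊₁²)/dₖ, aₖ₊₁ = ⌊(a₀+mₖ₊₁)/dₖ₊₁⌋:
  k=1: m=29, d=47, a=1
  k=2: m=18, d=12, a=3
  k=3: m=18, d=47, a=1
  k=4: m=29, d=1, a=58
d=1 and a=2a₀=58 at k=4, so the next step gives (m, d) = (29, 47) again — its k=1 value — and the period has length 4.

[29; 1, 3, 1, 58]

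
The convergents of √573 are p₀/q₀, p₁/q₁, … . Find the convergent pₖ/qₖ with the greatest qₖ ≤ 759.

17977/751

√573 = [23; 1, 14, 1, 46, …] (period length 4).
Convergents:
  p_0/q_0 = 23/1
  p_1/q_1 = 24/1
  p_2/q_2 = 359/15
  p_3/q_3 = 383/16
  p_4/q_4 = 17977/751
  p_5/q_5 = 18360/767
q_4 = 751 ≤ 759 < 767 = q_5, so the answer is 17977/751.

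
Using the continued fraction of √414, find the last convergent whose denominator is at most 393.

7447/366

√414 = [20; 2, 1, 7, 2, 7, 1, 2, 40, …] (period length 8).
Convergents:
  p_0/q_0 = 20/1
  p_1/q_1 = 41/2
  p_2/q_2 = 61/3
  p_3/q_3 = 468/23
  p_4/q_4 = 997/49
  p_5/q_5 = 7447/366
  p_6/q_6 = 8444/415
q_5 = 366 ≤ 393 < 415 = q_6, so the answer is 7447/366.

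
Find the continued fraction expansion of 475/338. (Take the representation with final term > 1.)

[1; 2, 2, 7, 9]

475 = 1×338 + 137
338 = 2×137 + 64
137 = 2×64 + 9
64 = 7×9 + 1
9 = 9×1 + 0  (stop)
So 475/338 = [1; 2, 2, 7, 9].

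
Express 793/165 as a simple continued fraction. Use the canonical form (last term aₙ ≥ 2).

[4; 1, 4, 6, 2, 2]

793 = 4×165 + 133
165 = 1×133 + 32
133 = 4×32 + 5
32 = 6×5 + 2
5 = 2×2 + 1
2 = 2×1 + 0  (stop)
So 793/165 = [4; 1, 4, 6, 2, 2].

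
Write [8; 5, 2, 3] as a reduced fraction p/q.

Using pₖ = aₖpₖ₋₁ + pₖ₋₂ and qₖ = aₖqₖ₋₁ + qₖ₋₂:
  k=0: a=8, p=8, q=1
  k=1: a=5, p=41, q=5
  k=2: a=2, p=90, q=11
  k=3: a=3, p=311, q=38

311/38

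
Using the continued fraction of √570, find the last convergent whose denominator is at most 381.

8953/375

√570 = [23; 1, 6, 1, 46, …] (period length 4).
Convergents:
  p_0/q_0 = 23/1
  p_1/q_1 = 24/1
  p_2/q_2 = 167/7
  p_3/q_3 = 191/8
  p_4/q_4 = 8953/375
  p_5/q_5 = 9144/383
q_4 = 375 ≤ 381 < 383 = q_5, so the answer is 8953/375.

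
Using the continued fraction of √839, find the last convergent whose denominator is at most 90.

√839 = [28; 1, 27, 1, 56, …] (period length 4).
Convergents:
  p_0/q_0 = 28/1
  p_1/q_1 = 29/1
  p_2/q_2 = 811/28
  p_3/q_3 = 840/29
  p_4/q_4 = 47851/1652
q_3 = 29 ≤ 90 < 1652 = q_4, so the answer is 840/29.

840/29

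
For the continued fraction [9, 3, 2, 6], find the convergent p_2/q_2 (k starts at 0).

65/7

Using pₖ = aₖpₖ₋₁ + pₖ₋₂, qₖ = aₖqₖ₋₁ + qₖ₋₂ (with p₋₁=1, p₋₂=0, q₋₁=0, q₋₂=1):
  k=0: a=9, p=9, q=1
  k=1: a=3, p=28, q=3
  k=2: a=2, p=65, q=7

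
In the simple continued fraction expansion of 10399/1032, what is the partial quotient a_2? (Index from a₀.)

15

10399 = 10·1032 + 79   →  a_0 = 10
1032 = 13·79 + 5   →  a_1 = 13
79 = 15·5 + 4   →  a_2 = 15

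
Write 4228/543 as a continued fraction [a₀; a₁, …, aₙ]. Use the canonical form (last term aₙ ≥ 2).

4228 = 7·543 + 427
543 = 1·427 + 116
427 = 3·116 + 79
116 = 1·79 + 37
79 = 2·37 + 5
37 = 7·5 + 2
5 = 2·2 + 1
2 = 2·1 + 0  (stop)
So 4228/543 = [7; 1, 3, 1, 2, 7, 2, 2].

[7; 1, 3, 1, 2, 7, 2, 2]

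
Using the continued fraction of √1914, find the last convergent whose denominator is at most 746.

√1914 = [43; 1, 2, 1, 86, …] (period length 4).
Convergents:
  p_0/q_0 = 43/1
  p_1/q_1 = 44/1
  p_2/q_2 = 131/3
  p_3/q_3 = 175/4
  p_4/q_4 = 15181/347
  p_5/q_5 = 15356/351
  p_6/q_6 = 45893/1049
q_5 = 351 ≤ 746 < 1049 = q_6, so the answer is 15356/351.

15356/351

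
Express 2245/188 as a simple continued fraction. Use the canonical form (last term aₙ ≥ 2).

[11; 1, 16, 11]

2245 = 11×188 + 177
188 = 1×177 + 11
177 = 16×11 + 1
11 = 11×1 + 0  (stop)
So 2245/188 = [11; 1, 16, 11].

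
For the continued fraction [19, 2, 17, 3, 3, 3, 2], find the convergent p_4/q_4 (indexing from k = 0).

Using pₖ = aₖpₖ₋₁ + pₖ₋₂, qₖ = aₖqₖ₋₁ + qₖ₋₂ (with p₋₁=1, p₋₂=0, q₋₁=0, q₋₂=1):
  k=0: a=19, p=19, q=1
  k=1: a=2, p=39, q=2
  k=2: a=17, p=682, q=35
  k=3: a=3, p=2085, q=107
  k=4: a=3, p=6937, q=356

6937/356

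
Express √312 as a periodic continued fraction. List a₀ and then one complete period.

a₀ = ⌊√312⌋ = 17.

[17; 1, 1, 1, 34]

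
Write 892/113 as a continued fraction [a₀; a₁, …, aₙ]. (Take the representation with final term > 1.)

[7; 1, 8, 2, 2, 2]

892 = 7*113 + 101
113 = 1*101 + 12
101 = 8*12 + 5
12 = 2*5 + 2
5 = 2*2 + 1
2 = 2*1 + 0  (stop)
So 892/113 = [7; 1, 8, 2, 2, 2].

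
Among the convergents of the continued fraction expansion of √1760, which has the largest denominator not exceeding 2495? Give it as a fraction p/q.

√1760 = [41; 1, 19, 1, 82, …] (period length 4).
Convergents:
  p_0/q_0 = 41/1
  p_1/q_1 = 42/1
  p_2/q_2 = 839/20
  p_3/q_3 = 881/21
  p_4/q_4 = 73081/1742
  p_5/q_5 = 73962/1763
  p_6/q_6 = 1478359/35239
q_5 = 1763 ≤ 2495 < 35239 = q_6, so the answer is 73962/1763.

73962/1763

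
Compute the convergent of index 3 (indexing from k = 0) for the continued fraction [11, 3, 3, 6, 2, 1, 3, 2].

712/63

Using pₖ = aₖpₖ₋₁ + pₖ₋₂, qₖ = aₖqₖ₋₁ + qₖ₋₂ (with p₋₁=1, p₋₂=0, q₋₁=0, q₋₂=1):
  k=0: a=11, p=11, q=1
  k=1: a=3, p=34, q=3
  k=2: a=3, p=113, q=10
  k=3: a=6, p=712, q=63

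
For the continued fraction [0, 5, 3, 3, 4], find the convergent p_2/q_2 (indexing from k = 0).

Using pₖ = aₖpₖ₋₁ + pₖ₋₂, qₖ = aₖqₖ₋₁ + qₖ₋₂ (with p₋₁=1, p₋₂=0, q₋₁=0, q₋₂=1):
  k=0: a=0, p=0, q=1
  k=1: a=5, p=1, q=5
  k=2: a=3, p=3, q=16

3/16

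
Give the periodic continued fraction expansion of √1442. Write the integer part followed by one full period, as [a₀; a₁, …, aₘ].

a₀ = ⌊√1442⌋ = 37.
With m₀=0, d₀=1 and mₖ₊₁ = dₖaₖ − mₖ, dₖ₊₁ = (n − mₖ₊₁²)/dₖ, aₖ₊₁ = ⌊(a₀+mₖ₊₁)/dₖ₊₁⌋:
  k=1: m=37, d=73, a=1
  k=2: m=36, d=2, a=36
  k=3: m=36, d=73, a=1
  k=4: m=37, d=1, a=74
d=1 and a=2a₀=74 at k=4, so the next step gives (m, d) = (37, 73) again — its k=1 value — and the period has length 4.

[37; 1, 36, 1, 74]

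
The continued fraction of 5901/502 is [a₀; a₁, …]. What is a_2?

3

5901 = 11·502 + 379   →  a_0 = 11
502 = 1·379 + 123   →  a_1 = 1
379 = 3·123 + 10   →  a_2 = 3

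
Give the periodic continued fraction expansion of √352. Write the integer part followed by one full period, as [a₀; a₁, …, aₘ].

a₀ = ⌊√352⌋ = 18.
With m₀=0, d₀=1 and mₖ₊₁ = dₖaₖ − mₖ, dₖ₊₁ = (n − mₖ₊₁²)/dₖ, aₖ₊₁ = ⌊(a₀+mₖ₊₁)/dₖ₊₁⌋:
  k=1: m=18, d=28, a=1
  k=2: m=10, d=9, a=3
  k=3: m=17, d=7, a=5
  k=4: m=18, d=4, a=9
  k=5: m=18, d=7, a=5
  k=6: m=17, d=9, a=3
  k=7: m=10, d=28, a=1
  k=8: m=18, d=1, a=36
d=1 and a=2a₀=36 at k=8, so the next step gives (m, d) = (18, 28) again — its k=1 value — and the period has length 8.

[18; 1, 3, 5, 9, 5, 3, 1, 36]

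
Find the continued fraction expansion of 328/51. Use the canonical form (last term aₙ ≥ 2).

[6; 2, 3, 7]

328 = 6·51 + 22
51 = 2·22 + 7
22 = 3·7 + 1
7 = 7·1 + 0  (stop)
So 328/51 = [6; 2, 3, 7].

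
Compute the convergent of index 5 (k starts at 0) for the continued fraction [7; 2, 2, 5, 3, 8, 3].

5296/715

Using pₖ = aₖpₖ₋₁ + pₖ₋₂, qₖ = aₖqₖ₋₁ + qₖ₋₂ (with p₋₁=1, p₋₂=0, q₋₁=0, q₋₂=1):
  k=0: a=7, p=7, q=1
  k=1: a=2, p=15, q=2
  k=2: a=2, p=37, q=5
  k=3: a=5, p=200, q=27
  k=4: a=3, p=637, q=86
  k=5: a=8, p=5296, q=715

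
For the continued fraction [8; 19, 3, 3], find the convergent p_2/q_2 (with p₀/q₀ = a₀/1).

467/58

Using pₖ = aₖpₖ₋₁ + pₖ₋₂, qₖ = aₖqₖ₋₁ + qₖ₋₂ (with p₋₁=1, p₋₂=0, q₋₁=0, q₋₂=1):
  k=0: a=8, p=8, q=1
  k=1: a=19, p=153, q=19
  k=2: a=3, p=467, q=58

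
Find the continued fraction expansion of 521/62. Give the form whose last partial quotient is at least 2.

[8; 2, 2, 12]

521 = 8×62 + 25
62 = 2×25 + 12
25 = 2×12 + 1
12 = 12×1 + 0  (stop)
So 521/62 = [8; 2, 2, 12].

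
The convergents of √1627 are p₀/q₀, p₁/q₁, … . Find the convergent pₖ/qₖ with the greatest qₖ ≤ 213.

√1627 = [40; 2, 1, 39, 1, 2, 80, …] (period length 6).
Convergents:
  p_0/q_0 = 40/1
  p_1/q_1 = 81/2
  p_2/q_2 = 121/3
  p_3/q_3 = 4800/119
  p_4/q_4 = 4921/122
  p_5/q_5 = 14642/363
q_4 = 122 ≤ 213 < 363 = q_5, so the answer is 4921/122.

4921/122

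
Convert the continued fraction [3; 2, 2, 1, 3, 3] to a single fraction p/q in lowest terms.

Fold from the inside: start with 3/1.
  3 + 1/3 = 10/3
  1 + 3/10 = 13/10
  2 + 10/13 = 36/13
  2 + 13/36 = 85/36
  3 + 36/85 = 291/85

291/85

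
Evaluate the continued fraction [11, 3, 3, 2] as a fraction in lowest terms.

Fold from the inside: start with 2/1.
  3 + 1/2 = 7/2
  3 + 2/7 = 23/7
  11 + 7/23 = 260/23

260/23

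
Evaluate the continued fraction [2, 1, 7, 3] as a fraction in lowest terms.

Fold from the inside: start with 3/1.
  7 + 1/3 = 22/3
  1 + 3/22 = 25/22
  2 + 22/25 = 72/25

72/25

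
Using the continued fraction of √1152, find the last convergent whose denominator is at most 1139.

√1152 = [33; 1, 15, 1, 66, …] (period length 4).
Convergents:
  p_0/q_0 = 33/1
  p_1/q_1 = 34/1
  p_2/q_2 = 543/16
  p_3/q_3 = 577/17
  p_4/q_4 = 38625/1138
  p_5/q_5 = 39202/1155
q_4 = 1138 ≤ 1139 < 1155 = q_5, so the answer is 38625/1138.

38625/1138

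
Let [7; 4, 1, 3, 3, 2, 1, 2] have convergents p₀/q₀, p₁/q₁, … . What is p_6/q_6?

Using pₖ = aₖpₖ₋₁ + pₖ₋₂, qₖ = aₖqₖ₋₁ + qₖ₋₂ (with p₋₁=1, p₋₂=0, q₋₁=0, q₋₂=1):
  k=0: a=7, p=7, q=1
  k=1: a=4, p=29, q=4
  k=2: a=1, p=36, q=5
  k=3: a=3, p=137, q=19
  k=4: a=3, p=447, q=62
  k=5: a=2, p=1031, q=143
  k=6: a=1, p=1478, q=205

1478/205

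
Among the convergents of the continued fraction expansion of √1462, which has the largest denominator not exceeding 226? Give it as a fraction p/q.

√1462 = [38; 4, 4, 4, 76, …] (period length 4).
Convergents:
  p_0/q_0 = 38/1
  p_1/q_1 = 153/4
  p_2/q_2 = 650/17
  p_3/q_3 = 2753/72
  p_4/q_4 = 209878/5489
q_3 = 72 ≤ 226 < 5489 = q_4, so the answer is 2753/72.

2753/72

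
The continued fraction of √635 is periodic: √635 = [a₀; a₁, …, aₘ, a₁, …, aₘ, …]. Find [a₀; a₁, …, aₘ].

a₀ = ⌊√635⌋ = 25.
With m₀=0, d₀=1 and mₖ₊₁ = dₖaₖ − mₖ, dₖ₊₁ = (n − mₖ₊₁²)/dₖ, aₖ₊₁ = ⌊(a₀+mₖ₊₁)/dₖ₊₁⌋:
  k=1: m=25, d=10, a=5
  k=2: m=25, d=1, a=50
d=1 and a=2a₀=50 at k=2, so the next step gives (m, d) = (25, 10) again — its k=1 value — and the period has length 2.

[25; 5, 50]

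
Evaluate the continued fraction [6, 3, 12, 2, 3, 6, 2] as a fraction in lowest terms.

23009/3638

Using pₖ = aₖpₖ₋₁ + pₖ₋₂ and qₖ = aₖqₖ₋₁ + qₖ₋₂:
  k=0: a=6, p=6, q=1
  k=1: a=3, p=19, q=3
  k=2: a=12, p=234, q=37
  k=3: a=2, p=487, q=77
  k=4: a=3, p=1695, q=268
  k=5: a=6, p=10657, q=1685
  k=6: a=2, p=23009, q=3638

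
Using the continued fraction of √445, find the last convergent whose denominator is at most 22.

443/21

√445 = [21; 10, 1, 1, 10, 42, …] (period length 5).
Convergents:
  p_0/q_0 = 21/1
  p_1/q_1 = 211/10
  p_2/q_2 = 232/11
  p_3/q_3 = 443/21
  p_4/q_4 = 4662/221
q_3 = 21 ≤ 22 < 221 = q_4, so the answer is 443/21.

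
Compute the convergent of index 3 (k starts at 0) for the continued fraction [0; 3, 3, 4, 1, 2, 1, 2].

13/43

Using pₖ = aₖpₖ₋₁ + pₖ₋₂, qₖ = aₖqₖ₋₁ + qₖ₋₂ (with p₋₁=1, p₋₂=0, q₋₁=0, q₋₂=1):
  k=0: a=0, p=0, q=1
  k=1: a=3, p=1, q=3
  k=2: a=3, p=3, q=10
  k=3: a=4, p=13, q=43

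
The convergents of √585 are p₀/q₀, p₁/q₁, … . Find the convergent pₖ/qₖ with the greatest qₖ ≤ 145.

√585 = [24; 5, 2, 1, 4, 1, 2, 5, 48, …] (period length 8).
Convergents:
  p_0/q_0 = 24/1
  p_1/q_1 = 121/5
  p_2/q_2 = 266/11
  p_3/q_3 = 387/16
  p_4/q_4 = 1814/75
  p_5/q_5 = 2201/91
  p_6/q_6 = 6216/257
q_5 = 91 ≤ 145 < 257 = q_6, so the answer is 2201/91.

2201/91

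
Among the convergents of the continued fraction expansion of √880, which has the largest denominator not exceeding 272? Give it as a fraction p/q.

5310/179

√880 = [29; 1, 1, 1, 58, …] (period length 4).
Convergents:
  p_0/q_0 = 29/1
  p_1/q_1 = 30/1
  p_2/q_2 = 59/2
  p_3/q_3 = 89/3
  p_4/q_4 = 5221/176
  p_5/q_5 = 5310/179
  p_6/q_6 = 10531/355
q_5 = 179 ≤ 272 < 355 = q_6, so the answer is 5310/179.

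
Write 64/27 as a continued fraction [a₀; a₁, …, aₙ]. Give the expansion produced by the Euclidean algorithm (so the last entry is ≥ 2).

64 = 2×27 + 10
27 = 2×10 + 7
10 = 1×7 + 3
7 = 2×3 + 1
3 = 3×1 + 0  (stop)
So 64/27 = [2; 2, 1, 2, 3].

[2; 2, 1, 2, 3]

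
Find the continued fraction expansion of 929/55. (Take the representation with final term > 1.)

[16; 1, 8, 6]

929 = 16·55 + 49
55 = 1·49 + 6
49 = 8·6 + 1
6 = 6·1 + 0  (stop)
So 929/55 = [16; 1, 8, 6].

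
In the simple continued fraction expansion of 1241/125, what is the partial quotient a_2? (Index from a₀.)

1241 = 9·125 + 116   →  a_0 = 9
125 = 1·116 + 9   →  a_1 = 1
116 = 12·9 + 8   →  a_2 = 12

12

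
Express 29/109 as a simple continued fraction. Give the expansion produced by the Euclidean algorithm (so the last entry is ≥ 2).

29 = 0·109 + 29
109 = 3·29 + 22
29 = 1·22 + 7
22 = 3·7 + 1
7 = 7·1 + 0  (stop)
So 29/109 = [0; 3, 1, 3, 7].

[0; 3, 1, 3, 7]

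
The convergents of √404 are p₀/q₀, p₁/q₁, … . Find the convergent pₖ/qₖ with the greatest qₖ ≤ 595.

√404 = [20; 10, 40, …] (period length 2).
Convergents:
  p_0/q_0 = 20/1
  p_1/q_1 = 201/10
  p_2/q_2 = 8060/401
  p_3/q_3 = 80801/4020
q_2 = 401 ≤ 595 < 4020 = q_3, so the answer is 8060/401.

8060/401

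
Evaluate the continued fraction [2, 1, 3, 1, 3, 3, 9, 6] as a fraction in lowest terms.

Fold from the inside: start with 6/1.
  9 + 1/6 = 55/6
  3 + 6/55 = 171/55
  3 + 55/171 = 568/171
  1 + 171/568 = 739/568
  3 + 568/739 = 2785/739
  1 + 739/2785 = 3524/2785
  2 + 2785/3524 = 9833/3524

9833/3524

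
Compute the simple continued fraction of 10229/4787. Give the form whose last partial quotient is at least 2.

[2; 7, 3, 4, 8, 6]

10229 = 2·4787 + 655
4787 = 7·655 + 202
655 = 3·202 + 49
202 = 4·49 + 6
49 = 8·6 + 1
6 = 6·1 + 0  (stop)
So 10229/4787 = [2; 7, 3, 4, 8, 6].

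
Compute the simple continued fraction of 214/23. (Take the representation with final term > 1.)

214 = 9×23 + 7
23 = 3×7 + 2
7 = 3×2 + 1
2 = 2×1 + 0  (stop)
So 214/23 = [9; 3, 3, 2].

[9; 3, 3, 2]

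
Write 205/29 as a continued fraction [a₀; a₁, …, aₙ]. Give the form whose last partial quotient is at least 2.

205 = 7·29 + 2
29 = 14·2 + 1
2 = 2·1 + 0  (stop)
So 205/29 = [7; 14, 2].

[7; 14, 2]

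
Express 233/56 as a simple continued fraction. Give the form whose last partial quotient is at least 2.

[4; 6, 4, 2]

233 = 4×56 + 9
56 = 6×9 + 2
9 = 4×2 + 1
2 = 2×1 + 0  (stop)
So 233/56 = [4; 6, 4, 2].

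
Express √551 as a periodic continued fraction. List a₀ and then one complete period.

a₀ = ⌊√551⌋ = 23.

[23; 2, 8, 1, 8, 2, 46]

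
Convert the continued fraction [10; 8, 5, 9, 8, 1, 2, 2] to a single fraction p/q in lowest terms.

235681/23284

Using pₖ = aₖpₖ₋₁ + pₖ₋₂ and qₖ = aₖqₖ₋₁ + qₖ₋₂:
  k=0: a=10, p=10, q=1
  k=1: a=8, p=81, q=8
  k=2: a=5, p=415, q=41
  k=3: a=9, p=3816, q=377
  k=4: a=8, p=30943, q=3057
  k=5: a=1, p=34759, q=3434
  k=6: a=2, p=100461, q=9925
  k=7: a=2, p=235681, q=23284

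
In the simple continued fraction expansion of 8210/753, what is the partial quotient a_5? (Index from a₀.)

8210 = 10·753 + 680   →  a_0 = 10
753 = 1·680 + 73   →  a_1 = 1
680 = 9·73 + 23   →  a_2 = 9
73 = 3·23 + 4   →  a_3 = 3
23 = 5·4 + 3   →  a_4 = 5
4 = 1·3 + 1   →  a_5 = 1

1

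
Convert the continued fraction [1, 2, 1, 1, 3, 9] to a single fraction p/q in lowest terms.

Using pₖ = aₖpₖ₋₁ + pₖ₋₂ and qₖ = aₖqₖ₋₁ + qₖ₋₂:
  k=0: a=1, p=1, q=1
  k=1: a=2, p=3, q=2
  k=2: a=1, p=4, q=3
  k=3: a=1, p=7, q=5
  k=4: a=3, p=25, q=18
  k=5: a=9, p=232, q=167

232/167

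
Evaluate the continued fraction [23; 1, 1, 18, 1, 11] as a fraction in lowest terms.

Fold from the inside: start with 11/1.
  1 + 1/11 = 12/11
  18 + 11/12 = 227/12
  1 + 12/227 = 239/227
  1 + 227/239 = 466/239
  23 + 239/466 = 10957/466

10957/466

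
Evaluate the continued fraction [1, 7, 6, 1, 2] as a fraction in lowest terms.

163/143

Using pₖ = aₖpₖ₋₁ + pₖ₋₂ and qₖ = aₖqₖ₋₁ + qₖ₋₂:
  k=0: a=1, p=1, q=1
  k=1: a=7, p=8, q=7
  k=2: a=6, p=49, q=43
  k=3: a=1, p=57, q=50
  k=4: a=2, p=163, q=143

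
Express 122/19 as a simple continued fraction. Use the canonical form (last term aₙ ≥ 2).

[6; 2, 2, 1, 2]

122 = 6×19 + 8
19 = 2×8 + 3
8 = 2×3 + 2
3 = 1×2 + 1
2 = 2×1 + 0  (stop)
So 122/19 = [6; 2, 2, 1, 2].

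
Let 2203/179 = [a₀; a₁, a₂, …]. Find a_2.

3

2203 = 12·179 + 55   →  a_0 = 12
179 = 3·55 + 14   →  a_1 = 3
55 = 3·14 + 13   →  a_2 = 3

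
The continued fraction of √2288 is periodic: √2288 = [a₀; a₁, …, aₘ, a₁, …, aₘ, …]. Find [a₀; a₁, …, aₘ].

[47; 1, 4, 1, 94]

a₀ = ⌊√2288⌋ = 47.
With m₀=0, d₀=1 and mₖ₊₁ = dₖaₖ − mₖ, dₖ₊₁ = (n − mₖ₊₁²)/dₖ, aₖ₊₁ = ⌊(a₀+mₖ₊₁)/dₖ₊₁⌋:
  k=1: m=47, d=79, a=1
  k=2: m=32, d=16, a=4
  k=3: m=32, d=79, a=1
  k=4: m=47, d=1, a=94
d=1 and a=2a₀=94 at k=4, so the next step gives (m, d) = (47, 79) again — its k=1 value — and the period has length 4.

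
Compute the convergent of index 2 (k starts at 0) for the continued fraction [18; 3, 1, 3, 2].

73/4

Using pₖ = aₖpₖ₋₁ + pₖ₋₂, qₖ = aₖqₖ₋₁ + qₖ₋₂ (with p₋₁=1, p₋₂=0, q₋₁=0, q₋₂=1):
  k=0: a=18, p=18, q=1
  k=1: a=3, p=55, q=3
  k=2: a=1, p=73, q=4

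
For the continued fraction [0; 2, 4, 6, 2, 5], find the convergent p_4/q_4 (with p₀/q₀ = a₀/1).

Using pₖ = aₖpₖ₋₁ + pₖ₋₂, qₖ = aₖqₖ₋₁ + qₖ₋₂ (with p₋₁=1, p₋₂=0, q₋₁=0, q₋₂=1):
  k=0: a=0, p=0, q=1
  k=1: a=2, p=1, q=2
  k=2: a=4, p=4, q=9
  k=3: a=6, p=25, q=56
  k=4: a=2, p=54, q=121

54/121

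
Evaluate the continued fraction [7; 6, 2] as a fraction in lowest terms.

Fold from the inside: start with 2/1.
  6 + 1/2 = 13/2
  7 + 2/13 = 93/13

93/13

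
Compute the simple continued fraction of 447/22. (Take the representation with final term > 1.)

447 = 20·22 + 7
22 = 3·7 + 1
7 = 7·1 + 0  (stop)
So 447/22 = [20; 3, 7].

[20; 3, 7]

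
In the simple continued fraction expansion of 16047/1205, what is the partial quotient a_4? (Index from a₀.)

16047 = 13·1205 + 382   →  a_0 = 13
1205 = 3·382 + 59   →  a_1 = 3
382 = 6·59 + 28   →  a_2 = 6
59 = 2·28 + 3   →  a_3 = 2
28 = 9·3 + 1   →  a_4 = 9

9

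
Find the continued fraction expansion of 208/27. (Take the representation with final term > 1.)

[7; 1, 2, 2, 1, 2]

208 = 7·27 + 19
27 = 1·19 + 8
19 = 2·8 + 3
8 = 2·3 + 2
3 = 1·2 + 1
2 = 2·1 + 0  (stop)
So 208/27 = [7; 1, 2, 2, 1, 2].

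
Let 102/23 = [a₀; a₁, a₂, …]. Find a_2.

102 = 4·23 + 10   →  a_0 = 4
23 = 2·10 + 3   →  a_1 = 2
10 = 3·3 + 1   →  a_2 = 3

3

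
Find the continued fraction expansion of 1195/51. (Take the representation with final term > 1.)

[23; 2, 3, 7]

1195 = 23·51 + 22
51 = 2·22 + 7
22 = 3·7 + 1
7 = 7·1 + 0  (stop)
So 1195/51 = [23; 2, 3, 7].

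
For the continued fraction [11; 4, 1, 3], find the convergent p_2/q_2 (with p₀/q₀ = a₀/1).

56/5

Using pₖ = aₖpₖ₋₁ + pₖ₋₂, qₖ = aₖqₖ₋₁ + qₖ₋₂ (with p₋₁=1, p₋₂=0, q₋₁=0, q₋₂=1):
  k=0: a=11, p=11, q=1
  k=1: a=4, p=45, q=4
  k=2: a=1, p=56, q=5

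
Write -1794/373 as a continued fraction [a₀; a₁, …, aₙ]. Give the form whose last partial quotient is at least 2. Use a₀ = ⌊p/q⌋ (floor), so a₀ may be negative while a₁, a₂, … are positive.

[-5; 5, 3, 1, 17]

-1794 = -5·373 + 71
373 = 5·71 + 18
71 = 3·18 + 17
18 = 1·17 + 1
17 = 17·1 + 0  (stop)
So -1794/373 = [-5; 5, 3, 1, 17].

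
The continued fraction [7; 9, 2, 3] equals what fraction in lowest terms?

469/66

Fold from the inside: start with 3/1.
  2 + 1/3 = 7/3
  9 + 3/7 = 66/7
  7 + 7/66 = 469/66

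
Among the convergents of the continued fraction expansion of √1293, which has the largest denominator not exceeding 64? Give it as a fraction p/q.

863/24

√1293 = [35; 1, 22, 1, 70, …] (period length 4).
Convergents:
  p_0/q_0 = 35/1
  p_1/q_1 = 36/1
  p_2/q_2 = 827/23
  p_3/q_3 = 863/24
  p_4/q_4 = 61237/1703
q_3 = 24 ≤ 64 < 1703 = q_4, so the answer is 863/24.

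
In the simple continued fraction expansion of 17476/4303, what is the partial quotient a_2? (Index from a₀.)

17476 = 4·4303 + 264   →  a_0 = 4
4303 = 16·264 + 79   →  a_1 = 16
264 = 3·79 + 27   →  a_2 = 3

3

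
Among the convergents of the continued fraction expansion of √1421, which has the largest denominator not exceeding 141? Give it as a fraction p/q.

2978/79

√1421 = [37; 1, 2, 3, 2, 3, 2, 1, 74, …] (period length 8).
Convergents:
  p_0/q_0 = 37/1
  p_1/q_1 = 38/1
  p_2/q_2 = 113/3
  p_3/q_3 = 377/10
  p_4/q_4 = 867/23
  p_5/q_5 = 2978/79
  p_6/q_6 = 6823/181
q_5 = 79 ≤ 141 < 181 = q_6, so the answer is 2978/79.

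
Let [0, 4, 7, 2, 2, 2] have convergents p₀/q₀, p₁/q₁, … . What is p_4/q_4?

37/153

Using pₖ = aₖpₖ₋₁ + pₖ₋₂, qₖ = aₖqₖ₋₁ + qₖ₋₂ (with p₋₁=1, p₋₂=0, q₋₁=0, q₋₂=1):
  k=0: a=0, p=0, q=1
  k=1: a=4, p=1, q=4
  k=2: a=7, p=7, q=29
  k=3: a=2, p=15, q=62
  k=4: a=2, p=37, q=153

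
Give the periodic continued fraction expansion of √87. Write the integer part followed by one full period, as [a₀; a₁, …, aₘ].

a₀ = ⌊√87⌋ = 9.
With m₀=0, d₀=1 and mₖ₊₁ = dₖaₖ − mₖ, dₖ₊₁ = (n − mₖ₊₁²)/dₖ, aₖ₊₁ = ⌊(a₀+mₖ₊₁)/dₖ₊₁⌋:
  k=1: m=9, d=6, a=3
  k=2: m=9, d=1, a=18
d=1 and a=2a₀=18 at k=2, so the next step gives (m, d) = (9, 6) again — its k=1 value — and the period has length 2.

[9; 3, 18]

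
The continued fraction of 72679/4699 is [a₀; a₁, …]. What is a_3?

72679 = 15·4699 + 2194   →  a_0 = 15
4699 = 2·2194 + 311   →  a_1 = 2
2194 = 7·311 + 17   →  a_2 = 7
311 = 18·17 + 5   →  a_3 = 18

18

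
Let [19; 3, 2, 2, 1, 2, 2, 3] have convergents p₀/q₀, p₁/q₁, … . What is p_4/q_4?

Using pₖ = aₖpₖ₋₁ + pₖ₋₂, qₖ = aₖqₖ₋₁ + qₖ₋₂ (with p₋₁=1, p₋₂=0, q₋₁=0, q₋₂=1):
  k=0: a=19, p=19, q=1
  k=1: a=3, p=58, q=3
  k=2: a=2, p=135, q=7
  k=3: a=2, p=328, q=17
  k=4: a=1, p=463, q=24

463/24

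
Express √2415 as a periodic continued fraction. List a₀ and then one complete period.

a₀ = ⌊√2415⌋ = 49.
With m₀=0, d₀=1 and mₖ₊₁ = dₖaₖ − mₖ, dₖ₊₁ = (n − mₖ₊₁²)/dₖ, aₖ₊₁ = ⌊(a₀+mₖ₊₁)/dₖ₊₁⌋:
  k=1: m=49, d=14, a=7
  k=2: m=49, d=1, a=98
d=1 and a=2a₀=98 at k=2, so the next step gives (m, d) = (49, 14) again — its k=1 value — and the period has length 2.

[49; 7, 98]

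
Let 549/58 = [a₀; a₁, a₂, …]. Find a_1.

2

549 = 9·58 + 27   →  a_0 = 9
58 = 2·27 + 4   →  a_1 = 2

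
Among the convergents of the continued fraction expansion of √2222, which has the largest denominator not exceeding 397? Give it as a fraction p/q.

9899/210

√2222 = [47; 7, 4, 7, 94, …] (period length 4).
Convergents:
  p_0/q_0 = 47/1
  p_1/q_1 = 330/7
  p_2/q_2 = 1367/29
  p_3/q_3 = 9899/210
  p_4/q_4 = 931873/19769
q_3 = 210 ≤ 397 < 19769 = q_4, so the answer is 9899/210.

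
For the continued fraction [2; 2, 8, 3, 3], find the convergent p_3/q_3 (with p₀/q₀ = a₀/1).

Using pₖ = aₖpₖ₋₁ + pₖ₋₂, qₖ = aₖqₖ₋₁ + qₖ₋₂ (with p₋₁=1, p₋₂=0, q₋₁=0, q₋₂=1):
  k=0: a=2, p=2, q=1
  k=1: a=2, p=5, q=2
  k=2: a=8, p=42, q=17
  k=3: a=3, p=131, q=53

131/53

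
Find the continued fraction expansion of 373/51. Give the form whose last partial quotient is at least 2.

[7; 3, 5, 3]

373 = 7×51 + 16
51 = 3×16 + 3
16 = 5×3 + 1
3 = 3×1 + 0  (stop)
So 373/51 = [7; 3, 5, 3].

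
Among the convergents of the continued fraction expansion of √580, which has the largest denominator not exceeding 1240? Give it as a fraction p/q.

13896/577

√580 = [24; 12, 48, …] (period length 2).
Convergents:
  p_0/q_0 = 24/1
  p_1/q_1 = 289/12
  p_2/q_2 = 13896/577
  p_3/q_3 = 167041/6936
q_2 = 577 ≤ 1240 < 6936 = q_3, so the answer is 13896/577.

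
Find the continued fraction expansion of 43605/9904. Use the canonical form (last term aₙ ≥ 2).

[4; 2, 2, 14, 17, 8]

43605 = 4×9904 + 3989
9904 = 2×3989 + 1926
3989 = 2×1926 + 137
1926 = 14×137 + 8
137 = 17×8 + 1
8 = 8×1 + 0  (stop)
So 43605/9904 = [4; 2, 2, 14, 17, 8].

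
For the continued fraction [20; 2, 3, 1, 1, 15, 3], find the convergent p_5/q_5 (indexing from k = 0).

Using pₖ = aₖpₖ₋₁ + pₖ₋₂, qₖ = aₖqₖ₋₁ + qₖ₋₂ (with p₋₁=1, p₋₂=0, q₋₁=0, q₋₂=1):
  k=0: a=20, p=20, q=1
  k=1: a=2, p=41, q=2
  k=2: a=3, p=143, q=7
  k=3: a=1, p=184, q=9
  k=4: a=1, p=327, q=16
  k=5: a=15, p=5089, q=249

5089/249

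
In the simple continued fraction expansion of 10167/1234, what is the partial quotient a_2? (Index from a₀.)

10167 = 8·1234 + 295   →  a_0 = 8
1234 = 4·295 + 54   →  a_1 = 4
295 = 5·54 + 25   →  a_2 = 5

5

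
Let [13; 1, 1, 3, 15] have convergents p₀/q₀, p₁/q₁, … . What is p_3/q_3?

Using pₖ = aₖpₖ₋₁ + pₖ₋₂, qₖ = aₖqₖ₋₁ + qₖ₋₂ (with p₋₁=1, p₋₂=0, q₋₁=0, q₋₂=1):
  k=0: a=13, p=13, q=1
  k=1: a=1, p=14, q=1
  k=2: a=1, p=27, q=2
  k=3: a=3, p=95, q=7

95/7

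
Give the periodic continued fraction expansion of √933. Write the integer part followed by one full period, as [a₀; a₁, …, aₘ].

a₀ = ⌊√933⌋ = 30.

[30; 1, 1, 5, 20, 5, 1, 1, 60]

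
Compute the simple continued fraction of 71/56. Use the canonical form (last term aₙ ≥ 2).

71 = 1*56 + 15
56 = 3*15 + 11
15 = 1*11 + 4
11 = 2*4 + 3
4 = 1*3 + 1
3 = 3*1 + 0  (stop)
So 71/56 = [1; 3, 1, 2, 1, 3].

[1; 3, 1, 2, 1, 3]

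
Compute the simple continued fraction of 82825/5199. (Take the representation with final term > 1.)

82825 = 15·5199 + 4840
5199 = 1·4840 + 359
4840 = 13·359 + 173
359 = 2·173 + 13
173 = 13·13 + 4
13 = 3·4 + 1
4 = 4·1 + 0  (stop)
So 82825/5199 = [15; 1, 13, 2, 13, 3, 4].

[15; 1, 13, 2, 13, 3, 4]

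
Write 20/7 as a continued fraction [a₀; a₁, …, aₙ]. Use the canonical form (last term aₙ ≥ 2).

20 = 2·7 + 6
7 = 1·6 + 1
6 = 6·1 + 0  (stop)
So 20/7 = [2; 1, 6].

[2; 1, 6]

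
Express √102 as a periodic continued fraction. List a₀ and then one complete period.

a₀ = ⌊√102⌋ = 10.
With m₀=0, d₀=1 and mₖ₊₁ = dₖaₖ − mₖ, dₖ₊₁ = (n − mₖ₊₁²)/dₖ, aₖ₊₁ = ⌊(a₀+mₖ₊₁)/dₖ₊₁⌋:
  k=1: m=10, d=2, a=10
  k=2: m=10, d=1, a=20
d=1 and a=2a₀=20 at k=2, so the next step gives (m, d) = (10, 2) again — its k=1 value — and the period has length 2.

[10; 10, 20]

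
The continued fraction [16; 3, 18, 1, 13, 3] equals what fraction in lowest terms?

40574/2485

Fold from the inside: start with 3/1.
  13 + 1/3 = 40/3
  1 + 3/40 = 43/40
  18 + 40/43 = 814/43
  3 + 43/814 = 2485/814
  16 + 814/2485 = 40574/2485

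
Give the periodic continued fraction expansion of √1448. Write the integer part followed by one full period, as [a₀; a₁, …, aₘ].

[38; 19, 76]

a₀ = ⌊√1448⌋ = 38.
With m₀=0, d₀=1 and mₖ₊₁ = dₖaₖ − mₖ, dₖ₊₁ = (n − mₖ₊₁²)/dₖ, aₖ₊₁ = ⌊(a₀+mₖ₊₁)/dₖ₊₁⌋:
  k=1: m=38, d=4, a=19
  k=2: m=38, d=1, a=76
d=1 and a=2a₀=76 at k=2, so the next step gives (m, d) = (38, 4) again — its k=1 value — and the period has length 2.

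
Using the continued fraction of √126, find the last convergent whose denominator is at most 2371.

9979/889

√126 = [11; 4, 2, 4, 22, …] (period length 4).
Convergents:
  p_0/q_0 = 11/1
  p_1/q_1 = 45/4
  p_2/q_2 = 101/9
  p_3/q_3 = 449/40
  p_4/q_4 = 9979/889
  p_5/q_5 = 40365/3596
q_4 = 889 ≤ 2371 < 3596 = q_5, so the answer is 9979/889.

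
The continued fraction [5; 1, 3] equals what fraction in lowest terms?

Using pₖ = aₖpₖ₋₁ + pₖ₋₂ and qₖ = aₖqₖ₋₁ + qₖ₋₂:
  k=0: a=5, p=5, q=1
  k=1: a=1, p=6, q=1
  k=2: a=3, p=23, q=4

23/4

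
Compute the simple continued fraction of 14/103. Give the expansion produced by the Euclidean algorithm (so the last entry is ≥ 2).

14 = 0*103 + 14
103 = 7*14 + 5
14 = 2*5 + 4
5 = 1*4 + 1
4 = 4*1 + 0  (stop)
So 14/103 = [0; 7, 2, 1, 4].

[0; 7, 2, 1, 4]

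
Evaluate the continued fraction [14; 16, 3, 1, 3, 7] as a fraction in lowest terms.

Fold from the inside: start with 7/1.
  3 + 1/7 = 22/7
  1 + 7/22 = 29/22
  3 + 22/29 = 109/29
  16 + 29/109 = 1773/109
  14 + 109/1773 = 24931/1773

24931/1773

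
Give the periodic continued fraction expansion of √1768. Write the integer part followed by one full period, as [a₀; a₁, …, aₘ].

[42; 21, 84]

a₀ = ⌊√1768⌋ = 42.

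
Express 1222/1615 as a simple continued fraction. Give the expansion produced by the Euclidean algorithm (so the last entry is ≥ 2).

1222 = 0×1615 + 1222
1615 = 1×1222 + 393
1222 = 3×393 + 43
393 = 9×43 + 6
43 = 7×6 + 1
6 = 6×1 + 0  (stop)
So 1222/1615 = [0; 1, 3, 9, 7, 6].

[0; 1, 3, 9, 7, 6]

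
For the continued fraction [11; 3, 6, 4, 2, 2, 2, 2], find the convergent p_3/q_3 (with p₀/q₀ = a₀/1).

Using pₖ = aₖpₖ₋₁ + pₖ₋₂, qₖ = aₖqₖ₋₁ + qₖ₋₂ (with p₋₁=1, p₋₂=0, q₋₁=0, q₋₂=1):
  k=0: a=11, p=11, q=1
  k=1: a=3, p=34, q=3
  k=2: a=6, p=215, q=19
  k=3: a=4, p=894, q=79

894/79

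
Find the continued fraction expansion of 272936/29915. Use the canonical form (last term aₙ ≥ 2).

272936 = 9*29915 + 3701
29915 = 8*3701 + 307
3701 = 12*307 + 17
307 = 18*17 + 1
17 = 17*1 + 0  (stop)
So 272936/29915 = [9; 8, 12, 18, 17].

[9; 8, 12, 18, 17]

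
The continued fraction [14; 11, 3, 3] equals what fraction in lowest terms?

Using pₖ = aₖpₖ₋₁ + pₖ₋₂ and qₖ = aₖqₖ₋₁ + qₖ₋₂:
  k=0: a=14, p=14, q=1
  k=1: a=11, p=155, q=11
  k=2: a=3, p=479, q=34
  k=3: a=3, p=1592, q=113

1592/113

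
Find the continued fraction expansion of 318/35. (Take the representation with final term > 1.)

318 = 9·35 + 3
35 = 11·3 + 2
3 = 1·2 + 1
2 = 2·1 + 0  (stop)
So 318/35 = [9; 11, 1, 2].

[9; 11, 1, 2]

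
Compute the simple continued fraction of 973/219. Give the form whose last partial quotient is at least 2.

973 = 4·219 + 97
219 = 2·97 + 25
97 = 3·25 + 22
25 = 1·22 + 3
22 = 7·3 + 1
3 = 3·1 + 0  (stop)
So 973/219 = [4; 2, 3, 1, 7, 3].

[4; 2, 3, 1, 7, 3]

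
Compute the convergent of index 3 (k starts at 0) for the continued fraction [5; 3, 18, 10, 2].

Using pₖ = aₖpₖ₋₁ + pₖ₋₂, qₖ = aₖqₖ₋₁ + qₖ₋₂ (with p₋₁=1, p₋₂=0, q₋₁=0, q₋₂=1):
  k=0: a=5, p=5, q=1
  k=1: a=3, p=16, q=3
  k=2: a=18, p=293, q=55
  k=3: a=10, p=2946, q=553

2946/553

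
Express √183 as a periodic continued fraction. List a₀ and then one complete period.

[13; 1, 1, 8, 1, 1, 26]

a₀ = ⌊√183⌋ = 13.
With m₀=0, d₀=1 and mₖ₊₁ = dₖaₖ − mₖ, dₖ₊₁ = (n − mₖ₊₁²)/dₖ, aₖ₊₁ = ⌊(a₀+mₖ₊₁)/dₖ₊₁⌋:
  k=1: m=13, d=14, a=1
  k=2: m=1, d=13, a=1
  k=3: m=12, d=3, a=8
  k=4: m=12, d=13, a=1
  k=5: m=1, d=14, a=1
  k=6: m=13, d=1, a=26
d=1 and a=2a₀=26 at k=6, so the next step gives (m, d) = (13, 14) again — its k=1 value — and the period has length 6.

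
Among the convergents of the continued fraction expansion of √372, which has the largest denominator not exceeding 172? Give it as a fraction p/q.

√372 = [19; 3, 2, 12, 2, 3, 38, …] (period length 6).
Convergents:
  p_0/q_0 = 19/1
  p_1/q_1 = 58/3
  p_2/q_2 = 135/7
  p_3/q_3 = 1678/87
  p_4/q_4 = 3491/181
q_3 = 87 ≤ 172 < 181 = q_4, so the answer is 1678/87.

1678/87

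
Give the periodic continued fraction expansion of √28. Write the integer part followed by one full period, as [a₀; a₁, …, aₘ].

[5; 3, 2, 3, 10]

a₀ = ⌊√28⌋ = 5.
With m₀=0, d₀=1 and mₖ₊₁ = dₖaₖ − mₖ, dₖ₊₁ = (n − mₖ₊₁²)/dₖ, aₖ₊₁ = ⌊(a₀+mₖ₊₁)/dₖ₊₁⌋:
  k=1: m=5, d=3, a=3
  k=2: m=4, d=4, a=2
  k=3: m=4, d=3, a=3
  k=4: m=5, d=1, a=10
d=1 and a=2a₀=10 at k=4, so the next step gives (m, d) = (5, 3) again — its k=1 value — and the period has length 4.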